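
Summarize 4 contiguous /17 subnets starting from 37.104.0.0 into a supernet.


Original prefix: /17
Number of subnets: 4 = 2^2
New prefix = 17 - 2 = 15
Supernet: 37.104.0.0/15


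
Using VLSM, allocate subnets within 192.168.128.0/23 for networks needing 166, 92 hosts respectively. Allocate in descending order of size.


166 hosts -> /24 (254 usable): 192.168.128.0/24
92 hosts -> /25 (126 usable): 192.168.129.0/25
Allocation: 192.168.128.0/24 (166 hosts, 254 usable); 192.168.129.0/25 (92 hosts, 126 usable)


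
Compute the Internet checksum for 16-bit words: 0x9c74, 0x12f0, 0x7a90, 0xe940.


Sum all words (with carry folding):
+ 0x9c74 = 0x9c74
+ 0x12f0 = 0xaf64
+ 0x7a90 = 0x29f5
+ 0xe940 = 0x1336
One's complement: ~0x1336
Checksum = 0xecc9


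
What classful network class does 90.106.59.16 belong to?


First octet: 90
Binary: 01011010
0xxxxxxx -> Class A (1-126)
Class A, default mask 255.0.0.0 (/8)


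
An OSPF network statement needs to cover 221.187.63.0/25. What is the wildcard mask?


Subnet mask: 255.255.255.128
Wildcard = 255.255.255.255 - subnet mask
255 - 255 = 0
255 - 255 = 0
255 - 255 = 0
255 - 128 = 127
Wildcard: 0.0.0.127


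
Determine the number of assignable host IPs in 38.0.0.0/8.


Host bits = 32 - 8 = 24
Total addresses = 2^24 = 16777216
Usable = total - 2 (network and broadcast)
Usable hosts: 16777214


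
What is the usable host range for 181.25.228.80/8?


Network: 181.0.0.0
Broadcast: 181.255.255.255
First usable = network + 1
Last usable = broadcast - 1
Range: 181.0.0.1 to 181.255.255.254


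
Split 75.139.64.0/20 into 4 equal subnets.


New prefix = 20 + 2 = 22
Each subnet has 1024 addresses
  75.139.64.0/22
  75.139.68.0/22
  75.139.72.0/22
  75.139.76.0/22
Subnets: 75.139.64.0/22, 75.139.68.0/22, 75.139.72.0/22, 75.139.76.0/22


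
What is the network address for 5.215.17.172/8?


IP:   00000101.11010111.00010001.10101100
Mask: 11111111.00000000.00000000.00000000
AND operation:
Net:  00000101.00000000.00000000.00000000
Network: 5.0.0.0/8


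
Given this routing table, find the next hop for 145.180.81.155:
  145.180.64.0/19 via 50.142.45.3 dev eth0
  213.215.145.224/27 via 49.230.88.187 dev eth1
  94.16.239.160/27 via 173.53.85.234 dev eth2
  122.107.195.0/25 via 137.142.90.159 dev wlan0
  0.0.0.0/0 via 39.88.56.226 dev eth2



Longest prefix match for 145.180.81.155:
  /19 145.180.64.0: MATCH
  /27 213.215.145.224: no
  /27 94.16.239.160: no
  /25 122.107.195.0: no
  /0 0.0.0.0: MATCH
Selected: next-hop 50.142.45.3 via eth0 (matched /19)


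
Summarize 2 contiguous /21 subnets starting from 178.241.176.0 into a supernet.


Original prefix: /21
Number of subnets: 2 = 2^1
New prefix = 21 - 1 = 20
Supernet: 178.241.176.0/20


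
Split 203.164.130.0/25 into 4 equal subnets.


New prefix = 25 + 2 = 27
Each subnet has 32 addresses
  203.164.130.0/27
  203.164.130.32/27
  203.164.130.64/27
  203.164.130.96/27
Subnets: 203.164.130.0/27, 203.164.130.32/27, 203.164.130.64/27, 203.164.130.96/27


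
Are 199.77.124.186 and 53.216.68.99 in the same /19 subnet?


Mask: 255.255.224.0
199.77.124.186 AND mask = 199.77.96.0
53.216.68.99 AND mask = 53.216.64.0
No, different subnets (199.77.96.0 vs 53.216.64.0)


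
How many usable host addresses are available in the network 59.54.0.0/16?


Host bits = 32 - 16 = 16
Total addresses = 2^16 = 65536
Usable = total - 2 (network and broadcast)
Usable hosts: 65534


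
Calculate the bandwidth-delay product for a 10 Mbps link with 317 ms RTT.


BDP = bandwidth * RTT
= 10 Mbps * 317 ms
= 10 * 1e6 * 317 / 1000 bits
= 3170000 bits
= 396250 bytes
= 386.9629 KB
BDP = 3170000 bits (396250 bytes)


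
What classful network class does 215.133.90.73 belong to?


First octet: 215
Binary: 11010111
110xxxxx -> Class C (192-223)
Class C, default mask 255.255.255.0 (/24)


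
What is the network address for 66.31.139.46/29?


IP:   01000010.00011111.10001011.00101110
Mask: 11111111.11111111.11111111.11111000
AND operation:
Net:  01000010.00011111.10001011.00101000
Network: 66.31.139.40/29


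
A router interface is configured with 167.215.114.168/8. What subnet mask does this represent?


/8 means 8 network bits, 24 host bits
Binary: 11111111000000000000000000000000
Mask: 255.0.0.0


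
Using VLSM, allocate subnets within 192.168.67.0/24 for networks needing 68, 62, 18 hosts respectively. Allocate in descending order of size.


68 hosts -> /25 (126 usable): 192.168.67.0/25
62 hosts -> /26 (62 usable): 192.168.67.128/26
18 hosts -> /27 (30 usable): 192.168.67.192/27
Allocation: 192.168.67.0/25 (68 hosts, 126 usable); 192.168.67.128/26 (62 hosts, 62 usable); 192.168.67.192/27 (18 hosts, 30 usable)


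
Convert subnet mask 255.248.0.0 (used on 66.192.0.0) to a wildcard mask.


Subnet mask: 255.248.0.0
Wildcard = 255.255.255.255 - subnet mask
255 - 255 = 0
255 - 248 = 7
255 - 0 = 255
255 - 0 = 255
Wildcard: 0.7.255.255


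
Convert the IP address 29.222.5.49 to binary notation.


29 = 00011101
222 = 11011110
5 = 00000101
49 = 00110001
Binary: 00011101.11011110.00000101.00110001


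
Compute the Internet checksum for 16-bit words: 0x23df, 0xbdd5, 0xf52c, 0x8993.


Sum all words (with carry folding):
+ 0x23df = 0x23df
+ 0xbdd5 = 0xe1b4
+ 0xf52c = 0xd6e1
+ 0x8993 = 0x6075
One's complement: ~0x6075
Checksum = 0x9f8a


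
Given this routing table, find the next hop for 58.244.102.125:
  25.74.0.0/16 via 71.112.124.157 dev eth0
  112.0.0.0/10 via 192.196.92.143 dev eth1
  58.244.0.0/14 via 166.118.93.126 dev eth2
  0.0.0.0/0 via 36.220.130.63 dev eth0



Longest prefix match for 58.244.102.125:
  /16 25.74.0.0: no
  /10 112.0.0.0: no
  /14 58.244.0.0: MATCH
  /0 0.0.0.0: MATCH
Selected: next-hop 166.118.93.126 via eth2 (matched /14)


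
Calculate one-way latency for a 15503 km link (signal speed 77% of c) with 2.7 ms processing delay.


Speed = 0.77 * 3e5 km/s = 231000 km/s
Propagation delay = 15503 / 231000 = 0.0671 s = 67.1126 ms
Processing delay = 2.7 ms
Total one-way latency = 69.8126 ms


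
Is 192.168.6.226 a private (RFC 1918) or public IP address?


RFC 1918 private ranges:
  10.0.0.0/8 (10.0.0.0 - 10.255.255.255)
  172.16.0.0/12 (172.16.0.0 - 172.31.255.255)
  192.168.0.0/16 (192.168.0.0 - 192.168.255.255)
Private (in 192.168.0.0/16)


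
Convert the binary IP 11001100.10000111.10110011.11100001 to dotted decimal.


11001100 = 204
10000111 = 135
10110011 = 179
11100001 = 225
IP: 204.135.179.225


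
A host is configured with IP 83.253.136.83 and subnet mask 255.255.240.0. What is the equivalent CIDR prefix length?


Binary: 11111111.11111111.11110000.00000000
Count leading 1s
Prefix: /20


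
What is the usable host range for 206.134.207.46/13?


Network: 206.128.0.0
Broadcast: 206.135.255.255
First usable = network + 1
Last usable = broadcast - 1
Range: 206.128.0.1 to 206.135.255.254


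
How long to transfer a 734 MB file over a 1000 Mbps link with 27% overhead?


Effective throughput = 1000 * (1 - 27/100) = 730 Mbps
File size in Mb = 734 * 8 = 5872 Mb
Time = 5872 / 730
Time = 8.0438 seconds


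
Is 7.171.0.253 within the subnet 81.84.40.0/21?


Subnet network: 81.84.40.0
Test IP AND mask: 7.171.0.0
No, 7.171.0.253 is not in 81.84.40.0/21


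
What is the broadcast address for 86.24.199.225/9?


Network: 86.0.0.0/9
Host bits = 23
Set all host bits to 1:
Broadcast: 86.127.255.255


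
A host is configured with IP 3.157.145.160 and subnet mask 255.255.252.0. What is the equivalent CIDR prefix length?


Binary: 11111111.11111111.11111100.00000000
Count leading 1s
Prefix: /22


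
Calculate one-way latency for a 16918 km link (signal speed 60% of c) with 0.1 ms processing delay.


Speed = 0.6 * 3e5 km/s = 180000 km/s
Propagation delay = 16918 / 180000 = 0.094 s = 93.9889 ms
Processing delay = 0.1 ms
Total one-way latency = 94.0889 ms


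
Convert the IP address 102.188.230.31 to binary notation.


102 = 01100110
188 = 10111100
230 = 11100110
31 = 00011111
Binary: 01100110.10111100.11100110.00011111


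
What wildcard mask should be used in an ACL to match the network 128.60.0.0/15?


Subnet mask: 255.254.0.0
Wildcard = 255.255.255.255 - subnet mask
255 - 255 = 0
255 - 254 = 1
255 - 0 = 255
255 - 0 = 255
Wildcard: 0.1.255.255


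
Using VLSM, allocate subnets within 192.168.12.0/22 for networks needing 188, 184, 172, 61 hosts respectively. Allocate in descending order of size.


188 hosts -> /24 (254 usable): 192.168.12.0/24
184 hosts -> /24 (254 usable): 192.168.13.0/24
172 hosts -> /24 (254 usable): 192.168.14.0/24
61 hosts -> /26 (62 usable): 192.168.15.0/26
Allocation: 192.168.12.0/24 (188 hosts, 254 usable); 192.168.13.0/24 (184 hosts, 254 usable); 192.168.14.0/24 (172 hosts, 254 usable); 192.168.15.0/26 (61 hosts, 62 usable)


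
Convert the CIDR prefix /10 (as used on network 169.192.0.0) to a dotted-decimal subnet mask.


/10 means 10 network bits, 22 host bits
Binary: 11111111110000000000000000000000
Mask: 255.192.0.0


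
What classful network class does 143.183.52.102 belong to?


First octet: 143
Binary: 10001111
10xxxxxx -> Class B (128-191)
Class B, default mask 255.255.0.0 (/16)


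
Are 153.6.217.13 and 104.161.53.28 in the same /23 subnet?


Mask: 255.255.254.0
153.6.217.13 AND mask = 153.6.216.0
104.161.53.28 AND mask = 104.161.52.0
No, different subnets (153.6.216.0 vs 104.161.52.0)


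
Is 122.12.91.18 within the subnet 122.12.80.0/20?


Subnet network: 122.12.80.0
Test IP AND mask: 122.12.80.0
Yes, 122.12.91.18 is in 122.12.80.0/20


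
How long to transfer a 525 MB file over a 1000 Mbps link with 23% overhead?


Effective throughput = 1000 * (1 - 23/100) = 770 Mbps
File size in Mb = 525 * 8 = 4200 Mb
Time = 4200 / 770
Time = 5.4545 seconds


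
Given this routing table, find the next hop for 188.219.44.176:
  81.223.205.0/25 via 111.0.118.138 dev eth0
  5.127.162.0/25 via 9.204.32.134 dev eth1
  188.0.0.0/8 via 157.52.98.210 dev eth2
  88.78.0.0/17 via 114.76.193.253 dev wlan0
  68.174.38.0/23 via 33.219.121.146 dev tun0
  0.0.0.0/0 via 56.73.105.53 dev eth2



Longest prefix match for 188.219.44.176:
  /25 81.223.205.0: no
  /25 5.127.162.0: no
  /8 188.0.0.0: MATCH
  /17 88.78.0.0: no
  /23 68.174.38.0: no
  /0 0.0.0.0: MATCH
Selected: next-hop 157.52.98.210 via eth2 (matched /8)


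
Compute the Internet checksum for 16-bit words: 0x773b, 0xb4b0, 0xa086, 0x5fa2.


Sum all words (with carry folding):
+ 0x773b = 0x773b
+ 0xb4b0 = 0x2bec
+ 0xa086 = 0xcc72
+ 0x5fa2 = 0x2c15
One's complement: ~0x2c15
Checksum = 0xd3ea


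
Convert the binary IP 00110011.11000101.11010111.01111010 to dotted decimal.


00110011 = 51
11000101 = 197
11010111 = 215
01111010 = 122
IP: 51.197.215.122


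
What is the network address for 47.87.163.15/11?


IP:   00101111.01010111.10100011.00001111
Mask: 11111111.11100000.00000000.00000000
AND operation:
Net:  00101111.01000000.00000000.00000000
Network: 47.64.0.0/11


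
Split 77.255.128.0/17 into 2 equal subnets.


New prefix = 17 + 1 = 18
Each subnet has 16384 addresses
  77.255.128.0/18
  77.255.192.0/18
Subnets: 77.255.128.0/18, 77.255.192.0/18


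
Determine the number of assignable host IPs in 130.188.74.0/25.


Host bits = 32 - 25 = 7
Total addresses = 2^7 = 128
Usable = total - 2 (network and broadcast)
Usable hosts: 126


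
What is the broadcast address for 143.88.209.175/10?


Network: 143.64.0.0/10
Host bits = 22
Set all host bits to 1:
Broadcast: 143.127.255.255


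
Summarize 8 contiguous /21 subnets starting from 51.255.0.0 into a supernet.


Original prefix: /21
Number of subnets: 8 = 2^3
New prefix = 21 - 3 = 18
Supernet: 51.255.0.0/18


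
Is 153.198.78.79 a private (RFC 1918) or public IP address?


RFC 1918 private ranges:
  10.0.0.0/8 (10.0.0.0 - 10.255.255.255)
  172.16.0.0/12 (172.16.0.0 - 172.31.255.255)
  192.168.0.0/16 (192.168.0.0 - 192.168.255.255)
Public (not in any RFC 1918 range)


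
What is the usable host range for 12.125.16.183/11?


Network: 12.96.0.0
Broadcast: 12.127.255.255
First usable = network + 1
Last usable = broadcast - 1
Range: 12.96.0.1 to 12.127.255.254


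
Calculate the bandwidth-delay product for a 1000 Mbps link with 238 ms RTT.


BDP = bandwidth * RTT
= 1000 Mbps * 238 ms
= 1000 * 1e6 * 238 / 1000 bits
= 238000000 bits
= 29750000 bytes
= 29052.7344 KB
BDP = 238000000 bits (29750000 bytes)


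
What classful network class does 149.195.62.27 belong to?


First octet: 149
Binary: 10010101
10xxxxxx -> Class B (128-191)
Class B, default mask 255.255.0.0 (/16)


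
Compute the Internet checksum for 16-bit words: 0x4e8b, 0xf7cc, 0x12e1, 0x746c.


Sum all words (with carry folding):
+ 0x4e8b = 0x4e8b
+ 0xf7cc = 0x4658
+ 0x12e1 = 0x5939
+ 0x746c = 0xcda5
One's complement: ~0xcda5
Checksum = 0x325a


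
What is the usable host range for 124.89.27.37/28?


Network: 124.89.27.32
Broadcast: 124.89.27.47
First usable = network + 1
Last usable = broadcast - 1
Range: 124.89.27.33 to 124.89.27.46


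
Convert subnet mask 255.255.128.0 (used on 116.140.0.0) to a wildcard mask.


Subnet mask: 255.255.128.0
Wildcard = 255.255.255.255 - subnet mask
255 - 255 = 0
255 - 255 = 0
255 - 128 = 127
255 - 0 = 255
Wildcard: 0.0.127.255


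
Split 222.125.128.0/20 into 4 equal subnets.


New prefix = 20 + 2 = 22
Each subnet has 1024 addresses
  222.125.128.0/22
  222.125.132.0/22
  222.125.136.0/22
  222.125.140.0/22
Subnets: 222.125.128.0/22, 222.125.132.0/22, 222.125.136.0/22, 222.125.140.0/22


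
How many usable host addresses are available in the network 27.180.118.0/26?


Host bits = 32 - 26 = 6
Total addresses = 2^6 = 64
Usable = total - 2 (network and broadcast)
Usable hosts: 62


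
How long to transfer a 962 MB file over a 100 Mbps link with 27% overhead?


Effective throughput = 100 * (1 - 27/100) = 73 Mbps
File size in Mb = 962 * 8 = 7696 Mb
Time = 7696 / 73
Time = 105.4247 seconds


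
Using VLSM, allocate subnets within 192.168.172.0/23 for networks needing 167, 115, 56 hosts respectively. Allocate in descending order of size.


167 hosts -> /24 (254 usable): 192.168.172.0/24
115 hosts -> /25 (126 usable): 192.168.173.0/25
56 hosts -> /26 (62 usable): 192.168.173.128/26
Allocation: 192.168.172.0/24 (167 hosts, 254 usable); 192.168.173.0/25 (115 hosts, 126 usable); 192.168.173.128/26 (56 hosts, 62 usable)


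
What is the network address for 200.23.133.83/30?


IP:   11001000.00010111.10000101.01010011
Mask: 11111111.11111111.11111111.11111100
AND operation:
Net:  11001000.00010111.10000101.01010000
Network: 200.23.133.80/30


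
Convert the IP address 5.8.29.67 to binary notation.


5 = 00000101
8 = 00001000
29 = 00011101
67 = 01000011
Binary: 00000101.00001000.00011101.01000011


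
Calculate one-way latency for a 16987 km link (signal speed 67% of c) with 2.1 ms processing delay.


Speed = 0.67 * 3e5 km/s = 201000 km/s
Propagation delay = 16987 / 201000 = 0.0845 s = 84.5124 ms
Processing delay = 2.1 ms
Total one-way latency = 86.6124 ms


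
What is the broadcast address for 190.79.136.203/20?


Network: 190.79.128.0/20
Host bits = 12
Set all host bits to 1:
Broadcast: 190.79.143.255


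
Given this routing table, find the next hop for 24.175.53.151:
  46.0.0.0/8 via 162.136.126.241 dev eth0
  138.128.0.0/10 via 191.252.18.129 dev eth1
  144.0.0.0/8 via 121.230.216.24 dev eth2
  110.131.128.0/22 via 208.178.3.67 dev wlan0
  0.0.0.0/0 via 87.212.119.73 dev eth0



Longest prefix match for 24.175.53.151:
  /8 46.0.0.0: no
  /10 138.128.0.0: no
  /8 144.0.0.0: no
  /22 110.131.128.0: no
  /0 0.0.0.0: MATCH
Selected: next-hop 87.212.119.73 via eth0 (matched /0)


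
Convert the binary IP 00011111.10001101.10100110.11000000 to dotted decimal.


00011111 = 31
10001101 = 141
10100110 = 166
11000000 = 192
IP: 31.141.166.192


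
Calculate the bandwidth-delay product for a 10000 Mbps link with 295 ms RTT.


BDP = bandwidth * RTT
= 10000 Mbps * 295 ms
= 10000 * 1e6 * 295 / 1000 bits
= 2950000000 bits
= 368750000 bytes
= 360107.4219 KB
BDP = 2950000000 bits (368750000 bytes)


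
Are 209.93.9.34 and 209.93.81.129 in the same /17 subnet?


Mask: 255.255.128.0
209.93.9.34 AND mask = 209.93.0.0
209.93.81.129 AND mask = 209.93.0.0
Yes, same subnet (209.93.0.0)


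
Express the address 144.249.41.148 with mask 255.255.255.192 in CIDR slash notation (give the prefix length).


Binary: 11111111.11111111.11111111.11000000
Count leading 1s
Prefix: /26


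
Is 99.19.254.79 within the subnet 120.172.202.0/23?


Subnet network: 120.172.202.0
Test IP AND mask: 99.19.254.0
No, 99.19.254.79 is not in 120.172.202.0/23


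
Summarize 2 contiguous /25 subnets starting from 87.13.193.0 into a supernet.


Original prefix: /25
Number of subnets: 2 = 2^1
New prefix = 25 - 1 = 24
Supernet: 87.13.193.0/24


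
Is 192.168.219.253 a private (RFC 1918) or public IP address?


RFC 1918 private ranges:
  10.0.0.0/8 (10.0.0.0 - 10.255.255.255)
  172.16.0.0/12 (172.16.0.0 - 172.31.255.255)
  192.168.0.0/16 (192.168.0.0 - 192.168.255.255)
Private (in 192.168.0.0/16)


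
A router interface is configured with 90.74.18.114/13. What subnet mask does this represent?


/13 means 13 network bits, 19 host bits
Binary: 11111111111110000000000000000000
Mask: 255.248.0.0


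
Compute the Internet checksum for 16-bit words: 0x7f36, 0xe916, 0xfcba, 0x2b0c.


Sum all words (with carry folding):
+ 0x7f36 = 0x7f36
+ 0xe916 = 0x684d
+ 0xfcba = 0x6508
+ 0x2b0c = 0x9014
One's complement: ~0x9014
Checksum = 0x6feb


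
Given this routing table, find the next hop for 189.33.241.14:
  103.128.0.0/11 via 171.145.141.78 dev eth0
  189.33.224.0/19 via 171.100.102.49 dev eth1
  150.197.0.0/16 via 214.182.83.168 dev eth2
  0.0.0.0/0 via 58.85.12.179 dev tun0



Longest prefix match for 189.33.241.14:
  /11 103.128.0.0: no
  /19 189.33.224.0: MATCH
  /16 150.197.0.0: no
  /0 0.0.0.0: MATCH
Selected: next-hop 171.100.102.49 via eth1 (matched /19)


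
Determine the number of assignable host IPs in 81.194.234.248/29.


Host bits = 32 - 29 = 3
Total addresses = 2^3 = 8
Usable = total - 2 (network and broadcast)
Usable hosts: 6


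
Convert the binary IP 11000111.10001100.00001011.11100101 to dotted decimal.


11000111 = 199
10001100 = 140
00001011 = 11
11100101 = 229
IP: 199.140.11.229


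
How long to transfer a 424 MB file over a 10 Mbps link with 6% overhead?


Effective throughput = 10 * (1 - 6/100) = 9.4 Mbps
File size in Mb = 424 * 8 = 3392 Mb
Time = 3392 / 9.4
Time = 360.8511 seconds


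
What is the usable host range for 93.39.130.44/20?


Network: 93.39.128.0
Broadcast: 93.39.143.255
First usable = network + 1
Last usable = broadcast - 1
Range: 93.39.128.1 to 93.39.143.254


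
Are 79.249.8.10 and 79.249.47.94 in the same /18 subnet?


Mask: 255.255.192.0
79.249.8.10 AND mask = 79.249.0.0
79.249.47.94 AND mask = 79.249.0.0
Yes, same subnet (79.249.0.0)


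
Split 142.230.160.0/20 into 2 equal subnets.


New prefix = 20 + 1 = 21
Each subnet has 2048 addresses
  142.230.160.0/21
  142.230.168.0/21
Subnets: 142.230.160.0/21, 142.230.168.0/21


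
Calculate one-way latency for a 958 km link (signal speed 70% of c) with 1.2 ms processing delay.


Speed = 0.7 * 3e5 km/s = 210000 km/s
Propagation delay = 958 / 210000 = 0.0046 s = 4.5619 ms
Processing delay = 1.2 ms
Total one-way latency = 5.7619 ms


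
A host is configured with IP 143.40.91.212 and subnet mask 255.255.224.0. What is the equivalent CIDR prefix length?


Binary: 11111111.11111111.11100000.00000000
Count leading 1s
Prefix: /19


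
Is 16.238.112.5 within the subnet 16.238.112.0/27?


Subnet network: 16.238.112.0
Test IP AND mask: 16.238.112.0
Yes, 16.238.112.5 is in 16.238.112.0/27


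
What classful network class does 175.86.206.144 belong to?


First octet: 175
Binary: 10101111
10xxxxxx -> Class B (128-191)
Class B, default mask 255.255.0.0 (/16)


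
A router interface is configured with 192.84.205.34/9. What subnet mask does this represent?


/9 means 9 network bits, 23 host bits
Binary: 11111111100000000000000000000000
Mask: 255.128.0.0


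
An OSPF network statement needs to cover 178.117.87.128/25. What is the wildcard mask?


Subnet mask: 255.255.255.128
Wildcard = 255.255.255.255 - subnet mask
255 - 255 = 0
255 - 255 = 0
255 - 255 = 0
255 - 128 = 127
Wildcard: 0.0.0.127


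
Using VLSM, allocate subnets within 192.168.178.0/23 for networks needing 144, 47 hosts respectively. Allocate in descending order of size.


144 hosts -> /24 (254 usable): 192.168.178.0/24
47 hosts -> /26 (62 usable): 192.168.179.0/26
Allocation: 192.168.178.0/24 (144 hosts, 254 usable); 192.168.179.0/26 (47 hosts, 62 usable)


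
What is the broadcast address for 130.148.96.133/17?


Network: 130.148.0.0/17
Host bits = 15
Set all host bits to 1:
Broadcast: 130.148.127.255


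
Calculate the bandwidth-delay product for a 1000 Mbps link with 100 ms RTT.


BDP = bandwidth * RTT
= 1000 Mbps * 100 ms
= 1000 * 1e6 * 100 / 1000 bits
= 100000000 bits
= 12500000 bytes
= 12207.0312 KB
BDP = 100000000 bits (12500000 bytes)


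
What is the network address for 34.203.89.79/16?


IP:   00100010.11001011.01011001.01001111
Mask: 11111111.11111111.00000000.00000000
AND operation:
Net:  00100010.11001011.00000000.00000000
Network: 34.203.0.0/16


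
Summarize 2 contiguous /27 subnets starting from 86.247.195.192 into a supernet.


Original prefix: /27
Number of subnets: 2 = 2^1
New prefix = 27 - 1 = 26
Supernet: 86.247.195.192/26


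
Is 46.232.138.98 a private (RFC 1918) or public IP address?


RFC 1918 private ranges:
  10.0.0.0/8 (10.0.0.0 - 10.255.255.255)
  172.16.0.0/12 (172.16.0.0 - 172.31.255.255)
  192.168.0.0/16 (192.168.0.0 - 192.168.255.255)
Public (not in any RFC 1918 range)


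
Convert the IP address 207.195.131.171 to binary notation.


207 = 11001111
195 = 11000011
131 = 10000011
171 = 10101011
Binary: 11001111.11000011.10000011.10101011


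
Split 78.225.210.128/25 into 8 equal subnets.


New prefix = 25 + 3 = 28
Each subnet has 16 addresses
  78.225.210.128/28
  78.225.210.144/28
  78.225.210.160/28
  78.225.210.176/28
  78.225.210.192/28
  78.225.210.208/28
  78.225.210.224/28
  78.225.210.240/28
Subnets: 78.225.210.128/28, 78.225.210.144/28, 78.225.210.160/28, 78.225.210.176/28, 78.225.210.192/28, 78.225.210.208/28, 78.225.210.224/28, 78.225.210.240/28


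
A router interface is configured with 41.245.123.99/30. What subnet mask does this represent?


/30 means 30 network bits, 2 host bits
Binary: 11111111111111111111111111111100
Mask: 255.255.255.252


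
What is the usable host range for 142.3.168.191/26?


Network: 142.3.168.128
Broadcast: 142.3.168.191
First usable = network + 1
Last usable = broadcast - 1
Range: 142.3.168.129 to 142.3.168.190


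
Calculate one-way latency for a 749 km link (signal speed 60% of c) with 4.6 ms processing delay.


Speed = 0.6 * 3e5 km/s = 180000 km/s
Propagation delay = 749 / 180000 = 0.0042 s = 4.1611 ms
Processing delay = 4.6 ms
Total one-way latency = 8.7611 ms


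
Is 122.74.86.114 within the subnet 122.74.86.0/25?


Subnet network: 122.74.86.0
Test IP AND mask: 122.74.86.0
Yes, 122.74.86.114 is in 122.74.86.0/25


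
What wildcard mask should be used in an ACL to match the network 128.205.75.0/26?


Subnet mask: 255.255.255.192
Wildcard = 255.255.255.255 - subnet mask
255 - 255 = 0
255 - 255 = 0
255 - 255 = 0
255 - 192 = 63
Wildcard: 0.0.0.63


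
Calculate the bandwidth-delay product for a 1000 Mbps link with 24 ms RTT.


BDP = bandwidth * RTT
= 1000 Mbps * 24 ms
= 1000 * 1e6 * 24 / 1000 bits
= 24000000 bits
= 3000000 bytes
= 2929.6875 KB
BDP = 24000000 bits (3000000 bytes)


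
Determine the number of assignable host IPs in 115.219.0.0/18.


Host bits = 32 - 18 = 14
Total addresses = 2^14 = 16384
Usable = total - 2 (network and broadcast)
Usable hosts: 16382


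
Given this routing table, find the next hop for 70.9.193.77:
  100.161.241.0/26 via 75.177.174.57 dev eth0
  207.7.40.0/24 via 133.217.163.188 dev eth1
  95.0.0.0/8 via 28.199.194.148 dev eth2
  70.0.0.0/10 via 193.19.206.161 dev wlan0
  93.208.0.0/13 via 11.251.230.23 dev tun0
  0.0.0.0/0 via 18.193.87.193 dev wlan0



Longest prefix match for 70.9.193.77:
  /26 100.161.241.0: no
  /24 207.7.40.0: no
  /8 95.0.0.0: no
  /10 70.0.0.0: MATCH
  /13 93.208.0.0: no
  /0 0.0.0.0: MATCH
Selected: next-hop 193.19.206.161 via wlan0 (matched /10)


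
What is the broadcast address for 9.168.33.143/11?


Network: 9.160.0.0/11
Host bits = 21
Set all host bits to 1:
Broadcast: 9.191.255.255


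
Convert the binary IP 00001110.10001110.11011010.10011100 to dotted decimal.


00001110 = 14
10001110 = 142
11011010 = 218
10011100 = 156
IP: 14.142.218.156


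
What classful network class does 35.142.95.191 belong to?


First octet: 35
Binary: 00100011
0xxxxxxx -> Class A (1-126)
Class A, default mask 255.0.0.0 (/8)


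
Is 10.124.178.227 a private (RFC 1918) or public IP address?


RFC 1918 private ranges:
  10.0.0.0/8 (10.0.0.0 - 10.255.255.255)
  172.16.0.0/12 (172.16.0.0 - 172.31.255.255)
  192.168.0.0/16 (192.168.0.0 - 192.168.255.255)
Private (in 10.0.0.0/8)


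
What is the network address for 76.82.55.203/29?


IP:   01001100.01010010.00110111.11001011
Mask: 11111111.11111111.11111111.11111000
AND operation:
Net:  01001100.01010010.00110111.11001000
Network: 76.82.55.200/29


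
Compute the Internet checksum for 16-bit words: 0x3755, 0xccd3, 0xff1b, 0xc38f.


Sum all words (with carry folding):
+ 0x3755 = 0x3755
+ 0xccd3 = 0x0429
+ 0xff1b = 0x0345
+ 0xc38f = 0xc6d4
One's complement: ~0xc6d4
Checksum = 0x392b


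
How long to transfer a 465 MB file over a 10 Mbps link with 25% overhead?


Effective throughput = 10 * (1 - 25/100) = 7.5 Mbps
File size in Mb = 465 * 8 = 3720 Mb
Time = 3720 / 7.5
Time = 496 seconds


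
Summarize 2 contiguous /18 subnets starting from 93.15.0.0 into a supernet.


Original prefix: /18
Number of subnets: 2 = 2^1
New prefix = 18 - 1 = 17
Supernet: 93.15.0.0/17


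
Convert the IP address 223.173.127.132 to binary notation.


223 = 11011111
173 = 10101101
127 = 01111111
132 = 10000100
Binary: 11011111.10101101.01111111.10000100


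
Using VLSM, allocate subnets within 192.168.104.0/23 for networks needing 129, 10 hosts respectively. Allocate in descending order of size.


129 hosts -> /24 (254 usable): 192.168.104.0/24
10 hosts -> /28 (14 usable): 192.168.105.0/28
Allocation: 192.168.104.0/24 (129 hosts, 254 usable); 192.168.105.0/28 (10 hosts, 14 usable)


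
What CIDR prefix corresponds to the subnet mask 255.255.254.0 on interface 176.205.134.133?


Binary: 11111111.11111111.11111110.00000000
Count leading 1s
Prefix: /23


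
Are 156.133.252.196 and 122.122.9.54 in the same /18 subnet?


Mask: 255.255.192.0
156.133.252.196 AND mask = 156.133.192.0
122.122.9.54 AND mask = 122.122.0.0
No, different subnets (156.133.192.0 vs 122.122.0.0)


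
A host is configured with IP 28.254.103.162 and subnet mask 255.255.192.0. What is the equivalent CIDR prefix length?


Binary: 11111111.11111111.11000000.00000000
Count leading 1s
Prefix: /18


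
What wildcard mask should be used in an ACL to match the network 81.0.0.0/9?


Subnet mask: 255.128.0.0
Wildcard = 255.255.255.255 - subnet mask
255 - 255 = 0
255 - 128 = 127
255 - 0 = 255
255 - 0 = 255
Wildcard: 0.127.255.255


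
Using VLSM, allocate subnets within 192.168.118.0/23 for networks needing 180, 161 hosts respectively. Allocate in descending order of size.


180 hosts -> /24 (254 usable): 192.168.118.0/24
161 hosts -> /24 (254 usable): 192.168.119.0/24
Allocation: 192.168.118.0/24 (180 hosts, 254 usable); 192.168.119.0/24 (161 hosts, 254 usable)


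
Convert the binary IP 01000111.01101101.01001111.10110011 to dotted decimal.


01000111 = 71
01101101 = 109
01001111 = 79
10110011 = 179
IP: 71.109.79.179


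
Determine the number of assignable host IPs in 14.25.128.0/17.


Host bits = 32 - 17 = 15
Total addresses = 2^15 = 32768
Usable = total - 2 (network and broadcast)
Usable hosts: 32766


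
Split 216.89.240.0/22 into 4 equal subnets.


New prefix = 22 + 2 = 24
Each subnet has 256 addresses
  216.89.240.0/24
  216.89.241.0/24
  216.89.242.0/24
  216.89.243.0/24
Subnets: 216.89.240.0/24, 216.89.241.0/24, 216.89.242.0/24, 216.89.243.0/24


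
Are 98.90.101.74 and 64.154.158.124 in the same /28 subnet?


Mask: 255.255.255.240
98.90.101.74 AND mask = 98.90.101.64
64.154.158.124 AND mask = 64.154.158.112
No, different subnets (98.90.101.64 vs 64.154.158.112)


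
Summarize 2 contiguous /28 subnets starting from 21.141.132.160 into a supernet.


Original prefix: /28
Number of subnets: 2 = 2^1
New prefix = 28 - 1 = 27
Supernet: 21.141.132.160/27


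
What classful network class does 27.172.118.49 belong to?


First octet: 27
Binary: 00011011
0xxxxxxx -> Class A (1-126)
Class A, default mask 255.0.0.0 (/8)


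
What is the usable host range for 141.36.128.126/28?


Network: 141.36.128.112
Broadcast: 141.36.128.127
First usable = network + 1
Last usable = broadcast - 1
Range: 141.36.128.113 to 141.36.128.126


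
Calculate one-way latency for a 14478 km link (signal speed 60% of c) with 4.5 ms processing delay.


Speed = 0.6 * 3e5 km/s = 180000 km/s
Propagation delay = 14478 / 180000 = 0.0804 s = 80.4333 ms
Processing delay = 4.5 ms
Total one-way latency = 84.9333 ms


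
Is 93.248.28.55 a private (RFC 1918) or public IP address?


RFC 1918 private ranges:
  10.0.0.0/8 (10.0.0.0 - 10.255.255.255)
  172.16.0.0/12 (172.16.0.0 - 172.31.255.255)
  192.168.0.0/16 (192.168.0.0 - 192.168.255.255)
Public (not in any RFC 1918 range)


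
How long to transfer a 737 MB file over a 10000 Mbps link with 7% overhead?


Effective throughput = 10000 * (1 - 7/100) = 9300 Mbps
File size in Mb = 737 * 8 = 5896 Mb
Time = 5896 / 9300
Time = 0.634 seconds


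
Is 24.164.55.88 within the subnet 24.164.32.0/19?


Subnet network: 24.164.32.0
Test IP AND mask: 24.164.32.0
Yes, 24.164.55.88 is in 24.164.32.0/19


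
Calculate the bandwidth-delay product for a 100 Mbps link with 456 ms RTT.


BDP = bandwidth * RTT
= 100 Mbps * 456 ms
= 100 * 1e6 * 456 / 1000 bits
= 45600000 bits
= 5700000 bytes
= 5566.4062 KB
BDP = 45600000 bits (5700000 bytes)


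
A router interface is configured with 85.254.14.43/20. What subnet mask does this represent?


/20 means 20 network bits, 12 host bits
Binary: 11111111111111111111000000000000
Mask: 255.255.240.0


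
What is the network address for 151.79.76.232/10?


IP:   10010111.01001111.01001100.11101000
Mask: 11111111.11000000.00000000.00000000
AND operation:
Net:  10010111.01000000.00000000.00000000
Network: 151.64.0.0/10


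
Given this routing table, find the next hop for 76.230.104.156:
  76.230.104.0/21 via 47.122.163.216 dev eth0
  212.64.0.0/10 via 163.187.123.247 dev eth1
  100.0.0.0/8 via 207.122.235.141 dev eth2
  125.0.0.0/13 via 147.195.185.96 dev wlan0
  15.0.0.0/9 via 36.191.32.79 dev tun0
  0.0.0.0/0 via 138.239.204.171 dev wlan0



Longest prefix match for 76.230.104.156:
  /21 76.230.104.0: MATCH
  /10 212.64.0.0: no
  /8 100.0.0.0: no
  /13 125.0.0.0: no
  /9 15.0.0.0: no
  /0 0.0.0.0: MATCH
Selected: next-hop 47.122.163.216 via eth0 (matched /21)


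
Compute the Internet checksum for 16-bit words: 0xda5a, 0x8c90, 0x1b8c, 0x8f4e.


Sum all words (with carry folding):
+ 0xda5a = 0xda5a
+ 0x8c90 = 0x66eb
+ 0x1b8c = 0x8277
+ 0x8f4e = 0x11c6
One's complement: ~0x11c6
Checksum = 0xee39


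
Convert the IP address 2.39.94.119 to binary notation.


2 = 00000010
39 = 00100111
94 = 01011110
119 = 01110111
Binary: 00000010.00100111.01011110.01110111


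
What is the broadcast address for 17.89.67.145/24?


Network: 17.89.67.0/24
Host bits = 8
Set all host bits to 1:
Broadcast: 17.89.67.255


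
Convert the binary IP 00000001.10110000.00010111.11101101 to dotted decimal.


00000001 = 1
10110000 = 176
00010111 = 23
11101101 = 237
IP: 1.176.23.237


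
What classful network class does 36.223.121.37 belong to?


First octet: 36
Binary: 00100100
0xxxxxxx -> Class A (1-126)
Class A, default mask 255.0.0.0 (/8)


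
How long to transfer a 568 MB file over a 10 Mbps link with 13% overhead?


Effective throughput = 10 * (1 - 13/100) = 8.7 Mbps
File size in Mb = 568 * 8 = 4544 Mb
Time = 4544 / 8.7
Time = 522.2989 seconds


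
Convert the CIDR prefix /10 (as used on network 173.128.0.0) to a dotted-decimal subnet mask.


/10 means 10 network bits, 22 host bits
Binary: 11111111110000000000000000000000
Mask: 255.192.0.0


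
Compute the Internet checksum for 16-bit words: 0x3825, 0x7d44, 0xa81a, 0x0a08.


Sum all words (with carry folding):
+ 0x3825 = 0x3825
+ 0x7d44 = 0xb569
+ 0xa81a = 0x5d84
+ 0x0a08 = 0x678c
One's complement: ~0x678c
Checksum = 0x9873


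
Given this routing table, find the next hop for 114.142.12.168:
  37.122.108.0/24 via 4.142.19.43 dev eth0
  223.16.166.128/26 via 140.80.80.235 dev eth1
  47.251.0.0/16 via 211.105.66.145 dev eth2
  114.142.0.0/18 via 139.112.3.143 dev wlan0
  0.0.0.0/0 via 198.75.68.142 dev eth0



Longest prefix match for 114.142.12.168:
  /24 37.122.108.0: no
  /26 223.16.166.128: no
  /16 47.251.0.0: no
  /18 114.142.0.0: MATCH
  /0 0.0.0.0: MATCH
Selected: next-hop 139.112.3.143 via wlan0 (matched /18)


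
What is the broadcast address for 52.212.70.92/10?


Network: 52.192.0.0/10
Host bits = 22
Set all host bits to 1:
Broadcast: 52.255.255.255


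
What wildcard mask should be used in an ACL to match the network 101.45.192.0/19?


Subnet mask: 255.255.224.0
Wildcard = 255.255.255.255 - subnet mask
255 - 255 = 0
255 - 255 = 0
255 - 224 = 31
255 - 0 = 255
Wildcard: 0.0.31.255


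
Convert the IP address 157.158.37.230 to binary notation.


157 = 10011101
158 = 10011110
37 = 00100101
230 = 11100110
Binary: 10011101.10011110.00100101.11100110


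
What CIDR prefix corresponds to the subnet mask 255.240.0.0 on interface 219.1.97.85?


Binary: 11111111.11110000.00000000.00000000
Count leading 1s
Prefix: /12


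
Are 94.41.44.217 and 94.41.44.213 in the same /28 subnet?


Mask: 255.255.255.240
94.41.44.217 AND mask = 94.41.44.208
94.41.44.213 AND mask = 94.41.44.208
Yes, same subnet (94.41.44.208)


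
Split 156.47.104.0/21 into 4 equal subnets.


New prefix = 21 + 2 = 23
Each subnet has 512 addresses
  156.47.104.0/23
  156.47.106.0/23
  156.47.108.0/23
  156.47.110.0/23
Subnets: 156.47.104.0/23, 156.47.106.0/23, 156.47.108.0/23, 156.47.110.0/23


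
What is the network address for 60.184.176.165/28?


IP:   00111100.10111000.10110000.10100101
Mask: 11111111.11111111.11111111.11110000
AND operation:
Net:  00111100.10111000.10110000.10100000
Network: 60.184.176.160/28


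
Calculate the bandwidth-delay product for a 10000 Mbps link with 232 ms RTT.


BDP = bandwidth * RTT
= 10000 Mbps * 232 ms
= 10000 * 1e6 * 232 / 1000 bits
= 2320000000 bits
= 290000000 bytes
= 283203.125 KB
BDP = 2320000000 bits (290000000 bytes)


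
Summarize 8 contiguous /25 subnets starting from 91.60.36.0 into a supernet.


Original prefix: /25
Number of subnets: 8 = 2^3
New prefix = 25 - 3 = 22
Supernet: 91.60.36.0/22


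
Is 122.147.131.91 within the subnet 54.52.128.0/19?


Subnet network: 54.52.128.0
Test IP AND mask: 122.147.128.0
No, 122.147.131.91 is not in 54.52.128.0/19


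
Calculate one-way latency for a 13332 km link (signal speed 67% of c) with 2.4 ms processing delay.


Speed = 0.67 * 3e5 km/s = 201000 km/s
Propagation delay = 13332 / 201000 = 0.0663 s = 66.3284 ms
Processing delay = 2.4 ms
Total one-way latency = 68.7284 ms


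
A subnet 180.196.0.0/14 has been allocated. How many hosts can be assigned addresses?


Host bits = 32 - 14 = 18
Total addresses = 2^18 = 262144
Usable = total - 2 (network and broadcast)
Usable hosts: 262142


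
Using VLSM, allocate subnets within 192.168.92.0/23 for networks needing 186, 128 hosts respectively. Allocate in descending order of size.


186 hosts -> /24 (254 usable): 192.168.92.0/24
128 hosts -> /24 (254 usable): 192.168.93.0/24
Allocation: 192.168.92.0/24 (186 hosts, 254 usable); 192.168.93.0/24 (128 hosts, 254 usable)


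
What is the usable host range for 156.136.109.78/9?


Network: 156.128.0.0
Broadcast: 156.255.255.255
First usable = network + 1
Last usable = broadcast - 1
Range: 156.128.0.1 to 156.255.255.254


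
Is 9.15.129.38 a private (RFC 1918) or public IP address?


RFC 1918 private ranges:
  10.0.0.0/8 (10.0.0.0 - 10.255.255.255)
  172.16.0.0/12 (172.16.0.0 - 172.31.255.255)
  192.168.0.0/16 (192.168.0.0 - 192.168.255.255)
Public (not in any RFC 1918 range)


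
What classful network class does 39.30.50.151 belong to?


First octet: 39
Binary: 00100111
0xxxxxxx -> Class A (1-126)
Class A, default mask 255.0.0.0 (/8)


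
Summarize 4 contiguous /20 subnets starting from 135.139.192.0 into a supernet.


Original prefix: /20
Number of subnets: 4 = 2^2
New prefix = 20 - 2 = 18
Supernet: 135.139.192.0/18


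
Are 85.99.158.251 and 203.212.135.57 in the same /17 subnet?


Mask: 255.255.128.0
85.99.158.251 AND mask = 85.99.128.0
203.212.135.57 AND mask = 203.212.128.0
No, different subnets (85.99.128.0 vs 203.212.128.0)


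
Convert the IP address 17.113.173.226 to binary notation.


17 = 00010001
113 = 01110001
173 = 10101101
226 = 11100010
Binary: 00010001.01110001.10101101.11100010


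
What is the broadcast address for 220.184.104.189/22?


Network: 220.184.104.0/22
Host bits = 10
Set all host bits to 1:
Broadcast: 220.184.107.255


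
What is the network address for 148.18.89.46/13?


IP:   10010100.00010010.01011001.00101110
Mask: 11111111.11111000.00000000.00000000
AND operation:
Net:  10010100.00010000.00000000.00000000
Network: 148.16.0.0/13


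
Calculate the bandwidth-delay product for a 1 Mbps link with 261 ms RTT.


BDP = bandwidth * RTT
= 1 Mbps * 261 ms
= 1 * 1e6 * 261 / 1000 bits
= 261000 bits
= 32625 bytes
= 31.8604 KB
BDP = 261000 bits (32625 bytes)


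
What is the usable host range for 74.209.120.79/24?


Network: 74.209.120.0
Broadcast: 74.209.120.255
First usable = network + 1
Last usable = broadcast - 1
Range: 74.209.120.1 to 74.209.120.254


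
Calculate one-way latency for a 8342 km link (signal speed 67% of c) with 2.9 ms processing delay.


Speed = 0.67 * 3e5 km/s = 201000 km/s
Propagation delay = 8342 / 201000 = 0.0415 s = 41.5025 ms
Processing delay = 2.9 ms
Total one-way latency = 44.4025 ms


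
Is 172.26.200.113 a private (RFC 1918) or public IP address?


RFC 1918 private ranges:
  10.0.0.0/8 (10.0.0.0 - 10.255.255.255)
  172.16.0.0/12 (172.16.0.0 - 172.31.255.255)
  192.168.0.0/16 (192.168.0.0 - 192.168.255.255)
Private (in 172.16.0.0/12)


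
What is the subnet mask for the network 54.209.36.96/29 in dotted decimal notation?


/29 means 29 network bits, 3 host bits
Binary: 11111111111111111111111111111000
Mask: 255.255.255.248


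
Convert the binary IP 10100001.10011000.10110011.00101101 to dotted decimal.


10100001 = 161
10011000 = 152
10110011 = 179
00101101 = 45
IP: 161.152.179.45


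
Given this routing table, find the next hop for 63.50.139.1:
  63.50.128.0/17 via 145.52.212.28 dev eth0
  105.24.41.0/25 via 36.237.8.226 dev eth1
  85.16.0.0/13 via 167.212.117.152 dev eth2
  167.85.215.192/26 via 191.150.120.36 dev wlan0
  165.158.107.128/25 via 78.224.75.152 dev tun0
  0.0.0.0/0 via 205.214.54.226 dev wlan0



Longest prefix match for 63.50.139.1:
  /17 63.50.128.0: MATCH
  /25 105.24.41.0: no
  /13 85.16.0.0: no
  /26 167.85.215.192: no
  /25 165.158.107.128: no
  /0 0.0.0.0: MATCH
Selected: next-hop 145.52.212.28 via eth0 (matched /17)
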